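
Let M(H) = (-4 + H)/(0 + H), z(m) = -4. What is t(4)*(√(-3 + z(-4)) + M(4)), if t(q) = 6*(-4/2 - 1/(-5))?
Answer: -54*I*√7/5 ≈ -28.574*I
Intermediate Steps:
M(H) = (-4 + H)/H
t(q) = -54/5 (t(q) = 6*(-4*½ - 1*(-⅕)) = 6*(-2 + ⅕) = 6*(-9/5) = -54/5)
t(4)*(√(-3 + z(-4)) + M(4)) = -54*(√(-3 - 4) + (-4 + 4)/4)/5 = -54*(√(-7) + (¼)*0)/5 = -54*(I*√7 + 0)/5 = -54*I*√7/5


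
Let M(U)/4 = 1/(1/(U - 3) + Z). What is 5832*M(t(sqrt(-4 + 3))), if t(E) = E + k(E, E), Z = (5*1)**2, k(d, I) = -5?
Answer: 18860688/20113 + 11664*I/20113 ≈ 937.74 + 0.57992*I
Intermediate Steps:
Z = 25 (Z = 5**2 = 25)
t(E) = -5 + E (t(E) = E - 5 = -5 + E)
M(U) = 4/(25 + 1/(-3 + U)) (M(U) = 4/(1/(U - 3) + 25) = 4/(1/(-3 + U) + 25) = 4/(25 + 1/(-3 + U)))
5832*M(t(sqrt(-4 + 3))) = 5832*(4*(-3 + (-5 + sqrt(-4 + 3)))/(-74 + 25*(-5 + sqrt(-4 + 3)))) = 5832*(4*(-3 + (-5 + sqrt(-1)))/(-74 + 25*(-5 + sqrt(-1)))) = 5832*(4*(-3 + (-5 + I))/(-74 + 25*(-5 + I))) = 5832*(4*(-8 + I)/(-74 + (-125 + 25*I))) = 5832*(4*(-8 + I)/(-199 + 25*I)) = 5832*(4*((-199 - 25*I)/40226)*(-8 + I)) = 5832*(2*(-199 - 25*I)*(-8 + I)/20113) = 11664*(-199 - 25*I)*(-8 + I)/20113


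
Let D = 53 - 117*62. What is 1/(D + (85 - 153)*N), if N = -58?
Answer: -1/3257 ≈ -0.00030703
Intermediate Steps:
D = -7201 (D = 53 - 7254 = -7201)
1/(D + (85 - 153)*N) = 1/(-7201 + (85 - 153)*(-58)) = 1/(-7201 - 68*(-58)) = 1/(-7201 + 3944) = 1/(-3257) = -1/3257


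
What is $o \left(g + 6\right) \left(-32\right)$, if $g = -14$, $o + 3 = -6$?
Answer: $-2304$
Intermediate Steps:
$o = -9$ ($o = -3 - 6 = -9$)
$o \left(g + 6\right) \left(-32\right) = - 9 \left(-14 + 6\right) \left(-32\right) = \left(-9\right) \left(-8\right) \left(-32\right) = 72 \left(-32\right) = -2304$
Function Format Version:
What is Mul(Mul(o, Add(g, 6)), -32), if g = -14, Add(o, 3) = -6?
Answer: -2304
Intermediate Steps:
o = -9 (o = Add(-3, -6) = -9)
Mul(Mul(o, Add(g, 6)), -32) = Mul(Mul(-9, Add(-14, 6)), -32) = Mul(Mul(-9, -8), -32) = Mul(72, -32) = -2304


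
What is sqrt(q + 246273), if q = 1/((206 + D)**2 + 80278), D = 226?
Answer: sqrt(17543670303836794)/266902 ≈ 496.26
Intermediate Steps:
q = 1/266902 (q = 1/((206 + 226)**2 + 80278) = 1/(432**2 + 80278) = 1/(186624 + 80278) = 1/266902 ≈ 3.7467e-6)
sqrt(q + 246273) = sqrt(1/266902 + 246273) = sqrt(65730756247/266902) = sqrt(17543670303836794)/266902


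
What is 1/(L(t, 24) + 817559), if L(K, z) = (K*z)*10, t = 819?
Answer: 1/1014119 ≈ 9.8608e-7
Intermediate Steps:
L(K, z) = 10*K*z
1/(L(t, 24) + 817559) = 1/(10*819*24 + 817559) = 1/(196560 + 817559) = 1/1014119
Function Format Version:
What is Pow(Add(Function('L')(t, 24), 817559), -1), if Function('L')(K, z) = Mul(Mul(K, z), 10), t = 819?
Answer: Rational(1, 1014119) ≈ 9.8608e-7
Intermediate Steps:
Function('L')(K, z) = Mul(10, K, z)
Pow(Add(Function('L')(t, 24), 817559), -1) = Pow(Add(Mul(10, 819, 24), 817559), -1) = Pow(Add(196560, 817559), -1) = Pow(1014119, -1) = Rational(1, 1014119)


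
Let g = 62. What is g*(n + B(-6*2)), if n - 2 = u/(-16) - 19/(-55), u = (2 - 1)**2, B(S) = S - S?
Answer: 62279/440 ≈ 141.54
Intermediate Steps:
B(S) = 0
u = 1 (u = 1**2 = 1)
n = 2009/880 (n = 2 + (1/(-16) - 19/(-55)) = 2 + (1*(-1/16) - 19*(-1/55)) = 2 + (-1/16 + 19/55) = 2 + 249/880 = 2009/880 ≈ 2.2830)
g*(n + B(-6*2)) = 62*(2009/880 + 0) = 62*(2009/880) = 62279/440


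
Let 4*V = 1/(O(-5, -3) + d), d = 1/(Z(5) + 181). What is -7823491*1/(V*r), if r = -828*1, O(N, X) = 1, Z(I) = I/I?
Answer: 36710227/966 ≈ 38002.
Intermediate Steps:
Z(I) = 1
d = 1/182 (d = 1/(1 + 181) = 1/182 ≈ 0.0054945)
V = 91/366 (V = 1/(4*(1 + 1/182)) = 1/(4*(183/182)) = (1/4)*(182/183) = 91/366 ≈ 0.24863)
r = -828
-7823491*1/(V*r) = -7823491/((-828*91/366)) = -7823491/(-12558/61) = -7823491*(-61/12558) = 36710227/966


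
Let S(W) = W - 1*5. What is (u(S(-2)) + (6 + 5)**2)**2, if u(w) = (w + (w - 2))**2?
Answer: 142129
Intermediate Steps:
S(W) = -5 + W (S(W) = W - 5 = -5 + W)
u(w) = (-2 + 2*w)**2 (u(w) = (w + (-2 + w))**2 = (-2 + 2*w)**2)
(u(S(-2)) + (6 + 5)**2)**2 = (4*(-1 + (-5 - 2))**2 + (6 + 5)**2)**2 = (4*(-1 - 7)**2 + 11**2)**2 = (4*(-8)**2 + 121)**2 = (4*64 + 121)**2 = (256 + 121)**2 = 377**2 = 142129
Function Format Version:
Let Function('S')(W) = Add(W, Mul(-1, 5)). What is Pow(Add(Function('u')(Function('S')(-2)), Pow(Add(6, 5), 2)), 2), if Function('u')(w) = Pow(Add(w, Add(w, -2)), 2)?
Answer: 142129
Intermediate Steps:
Function('S')(W) = Add(-5, W) (Function('S')(W) = Add(W, -5) = Add(-5, W))
Function('u')(w) = Pow(Add(-2, Mul(2, w)), 2) (Function('u')(w) = Pow(Add(w, Add(-2, w)), 2) = Pow(Add(-2, Mul(2, w)), 2))
Pow(Add(Function('u')(Function('S')(-2)), Pow(Add(6, 5), 2)), 2) = Pow(Add(Mul(4, Pow(Add(-1, Add(-5, -2)), 2)), Pow(Add(6, 5), 2)), 2) = Pow(Add(Mul(4, Pow(Add(-1, -7), 2)), Pow(11, 2)), 2) = Pow(Add(Mul(4, Pow(-8, 2)), 121), 2) = Pow(Add(Mul(4, 64), 121), 2) = Pow(Add(256, 121), 2) = Pow(377, 2) = 142129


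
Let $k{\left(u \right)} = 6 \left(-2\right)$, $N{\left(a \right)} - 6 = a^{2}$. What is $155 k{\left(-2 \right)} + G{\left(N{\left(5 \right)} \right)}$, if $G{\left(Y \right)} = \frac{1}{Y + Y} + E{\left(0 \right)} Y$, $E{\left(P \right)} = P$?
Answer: $- \frac{115319}{62} \approx -1860.0$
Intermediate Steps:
$N{\left(a \right)} = 6 + a^{2}$
$G{\left(Y \right)} = \frac{1}{2 Y}$ ($G{\left(Y \right)} = \frac{1}{Y + Y} + 0 Y = \frac{1}{2 Y} + 0 = \frac{1}{2 Y}$)
$k{\left(u \right)} = -12$
$155 k{\left(-2 \right)} + G{\left(N{\left(5 \right)} \right)} = 155 \left(-12\right) + \frac{1}{2 \left(6 + 5^{2}\right)} = -1860 + \frac{1}{2 \left(6 + 25\right)} = -1860 + \frac{1}{2 \cdot 31} = -1860 + \frac{1}{2} \cdot \frac{1}{31} = -1860 + \frac{1}{62} = - \frac{115319}{62}$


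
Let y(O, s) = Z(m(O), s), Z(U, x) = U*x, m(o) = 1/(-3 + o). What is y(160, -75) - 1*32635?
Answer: -5123770/157 ≈ -32635.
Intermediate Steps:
y(O, s) = s/(-3 + O)
y(160, -75) - 1*32635 = -75/(-3 + 160) - 1*32635 = -75/157 - 32635 = -5123770/157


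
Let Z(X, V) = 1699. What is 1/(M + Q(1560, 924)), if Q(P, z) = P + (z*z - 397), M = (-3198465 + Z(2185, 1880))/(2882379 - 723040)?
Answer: 35399/30263933255 ≈ 1.1697e-6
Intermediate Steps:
M = -52406/35399 (M = (-3198465 + 1699)/(2882379 - 723040) = -3196766/2159339 = -3196766*1/2159339 = -52406/35399 ≈ -1.4804)
Q(P, z) = -397 + P + z² (Q(P, z) = P + (z² - 397) = P + (-397 + z²) = -397 + P + z²)
1/(M + Q(1560, 924)) = 1/(-52406/35399 + (-397 + 1560 + 924²)) = 1/(-52406/35399 + (-397 + 1560 + 853776)) = 1/(-52406/35399 + 854939) = 1/(30263933255/35399) = 35399/30263933255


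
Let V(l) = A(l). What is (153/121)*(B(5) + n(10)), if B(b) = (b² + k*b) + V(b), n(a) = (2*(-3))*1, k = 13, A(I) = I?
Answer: 13617/121 ≈ 112.54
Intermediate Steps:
V(l) = l
n(a) = -6 (n(a) = -6*1 = -6)
B(b) = b² + 14*b (B(b) = (b² + 13*b) + b = b² + 14*b)
(153/121)*(B(5) + n(10)) = (153/121)*(5*(14 + 5) - 6) = (153*(1/121))*(5*19 - 6) = 153*(95 - 6)/121 = (153/121)*89 = 13617/121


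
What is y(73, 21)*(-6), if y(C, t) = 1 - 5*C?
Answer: 2184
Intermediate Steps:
y(73, 21)*(-6) = (1 - 5*73)*(-6) = (1 - 365)*(-6) = -364*(-6) = 2184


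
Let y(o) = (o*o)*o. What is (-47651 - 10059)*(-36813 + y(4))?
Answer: 2120784790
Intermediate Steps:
y(o) = o³ (y(o) = o²*o = o³)
(-47651 - 10059)*(-36813 + y(4)) = (-47651 - 10059)*(-36813 + 4³) = -57710*(-36813 + 64) = -57710*(-36749) = 2120784790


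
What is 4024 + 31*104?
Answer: 7248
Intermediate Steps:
4024 + 31*104 = 4024 + 3224 = 7248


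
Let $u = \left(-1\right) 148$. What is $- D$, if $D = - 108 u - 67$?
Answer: $-15917$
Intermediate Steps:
$u = -148$
$D = 15917$ ($D = \left(-108\right) \left(-148\right) - 67 = 15984 - 67 = 15917$)
$- D = \left(-1\right) 15917 = -15917$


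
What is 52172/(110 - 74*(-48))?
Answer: 26086/1831 ≈ 14.247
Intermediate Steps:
52172/(110 - 74*(-48)) = 52172/(110 + 3552) = 52172/3662 = 52172*(1/3662) = 26086/1831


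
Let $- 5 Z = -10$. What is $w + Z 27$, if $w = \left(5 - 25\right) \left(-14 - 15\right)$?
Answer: $634$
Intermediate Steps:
$Z = 2$ ($Z = \left(- \frac{1}{5}\right) \left(-10\right) = 2$)
$w = 580$ ($w = \left(-20\right) \left(-29\right) = 580$)
$w + Z 27 = 580 + 2 \cdot 27 = 580 + 54 = 634$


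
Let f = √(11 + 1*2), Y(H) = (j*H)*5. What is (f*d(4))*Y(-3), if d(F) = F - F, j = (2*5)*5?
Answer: 0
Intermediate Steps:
j = 50 (j = 10*5 = 50)
d(F) = 0
Y(H) = 250*H (Y(H) = (50*H)*5 = 250*H)
f = √13 (f = √(11 + 2) = √13 ≈ 3.6056)
(f*d(4))*Y(-3) = (√13*0)*(250*(-3)) = 0*(-750) = 0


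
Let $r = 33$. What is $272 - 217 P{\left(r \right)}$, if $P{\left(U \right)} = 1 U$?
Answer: $-6889$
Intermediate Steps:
$P{\left(U \right)} = U$
$272 - 217 P{\left(r \right)} = 272 - 7161 = -6889$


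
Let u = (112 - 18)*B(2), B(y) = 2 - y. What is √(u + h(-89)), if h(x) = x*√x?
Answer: -(-89)^(¾) ≈ 20.489 - 20.489*I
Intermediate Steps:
h(x) = x^(3/2)
u = 0 (u = (112 - 18)*(2 - 1*2) = 94*(2 - 2) = 94*0 = 0)
√(u + h(-89)) = √(0 + (-89)^(3/2)) = √(0 - 89*I*√89) = √(-89*I*√89) = 89^(¾)*√(-I)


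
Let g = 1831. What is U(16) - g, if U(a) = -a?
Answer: -1847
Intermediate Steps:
U(16) - g = -1*16 - 1*1831 = -16 - 1831 = -1847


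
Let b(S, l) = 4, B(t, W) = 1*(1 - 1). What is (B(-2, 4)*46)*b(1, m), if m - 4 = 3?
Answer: 0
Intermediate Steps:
m = 7 (m = 4 + 3 = 7)
B(t, W) = 0 (B(t, W) = 1*0 = 0)
(B(-2, 4)*46)*b(1, m) = (0*46)*4 = 0*4 = 0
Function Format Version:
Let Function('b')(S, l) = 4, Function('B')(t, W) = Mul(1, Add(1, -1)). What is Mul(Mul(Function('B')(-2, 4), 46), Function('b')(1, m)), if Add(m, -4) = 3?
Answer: 0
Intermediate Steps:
m = 7 (m = Add(4, 3) = 7)
Function('B')(t, W) = 0 (Function('B')(t, W) = Mul(1, 0) = 0)
Mul(Mul(Function('B')(-2, 4), 46), Function('b')(1, m)) = Mul(Mul(0, 46), 4) = Mul(0, 4) = 0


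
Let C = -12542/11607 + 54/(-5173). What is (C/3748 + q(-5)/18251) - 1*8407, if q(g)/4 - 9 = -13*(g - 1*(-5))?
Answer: -8632362697727293783/1026806759154057 ≈ -8407.0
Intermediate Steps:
q(g) = -224 - 52*g (q(g) = 36 + 4*(-13*(g - 1*(-5))) = 36 + 4*(-13*(g + 5)) = 36 + 4*(-13*(5 + g)) = 36 + 4*(-65 - 13*g) = 36 + (-260 - 52*g) = -224 - 52*g)
C = -65506544/60043011 (C = -12542*1/11607 + 54*(-1/5173) = -12542/11607 - 54/5173 = -65506544/60043011 ≈ -1.0910)
(C/3748 + q(-5)/18251) - 1*8407 = (-65506544/60043011/3748 + (-224 - 52*(-5))/18251) - 1*8407 = (-65506544/60043011*1/3748 + (-224 + 260)*(1/18251)) - 8407 = (-16376636/56260301307 + 36*(1/18251)) - 8407 = (-16376636/56260301307 + 36/18251) - 8407 = 1726480863416/1026806759154057 - 8407 = -8632362697727293783/1026806759154057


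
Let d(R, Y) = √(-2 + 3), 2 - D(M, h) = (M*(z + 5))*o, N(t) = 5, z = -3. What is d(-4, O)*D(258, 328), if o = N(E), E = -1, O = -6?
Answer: -2578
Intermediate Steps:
o = 5
D(M, h) = 2 - 10*M (D(M, h) = 2 - M*(-3 + 5)*5 = 2 - M*2*5 = 2 - 2*M*5 = 2 - 10*M)
d(R, Y) = 1 (d(R, Y) = √1 = 1)
d(-4, O)*D(258, 328) = 1*(2 - 10*258) = 1*(2 - 2580) = 1*(-2578) = -2578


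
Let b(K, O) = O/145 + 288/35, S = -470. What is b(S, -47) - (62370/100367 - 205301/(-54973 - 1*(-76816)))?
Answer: 37120698345118/2225201126715 ≈ 16.682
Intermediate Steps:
b(K, O) = 288/35 + O/145 (b(K, O) = O*(1/145) + 288*(1/35) = O/145 + 288/35 = 288/35 + O/145)
b(S, -47) - (62370/100367 - 205301/(-54973 - 1*(-76816))) = (288/35 + (1/145)*(-47)) - (62370/100367 - 205301/(-54973 - 1*(-76816))) = (288/35 - 47/145) - (62370*(1/100367) - 205301/(-54973 + 76816)) = 8023/1015 - (62370/100367 - 205301/21843) = 8023/1015 - 1*(-19243097557/2192316381) = 8023/1015 + 19243097557/2192316381 = 37120698345118/2225201126715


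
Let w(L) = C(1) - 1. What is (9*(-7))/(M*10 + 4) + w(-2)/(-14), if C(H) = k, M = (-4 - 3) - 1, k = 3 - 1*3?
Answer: 479/532 ≈ 0.90038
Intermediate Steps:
k = 0 (k = 3 - 3 = 0)
M = -8 (M = -7 - 1 = -8)
C(H) = 0
w(L) = -1 (w(L) = 0 - 1 = -1)
(9*(-7))/(M*10 + 4) + w(-2)/(-14) = (9*(-7))/(-8*10 + 4) - 1/(-14) = -63/(-80 + 4) - 1*(-1/14) = -63/(-76) + 1/14 = -63*(-1/76) + 1/14 = 63/76 + 1/14 = 479/532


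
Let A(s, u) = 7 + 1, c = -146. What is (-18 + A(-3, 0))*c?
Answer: 1460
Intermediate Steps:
A(s, u) = 8
(-18 + A(-3, 0))*c = (-18 + 8)*(-146) = -10*(-146) = 1460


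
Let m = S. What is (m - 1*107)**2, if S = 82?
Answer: 625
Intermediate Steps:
m = 82
(m - 1*107)**2 = (82 - 1*107)**2 = (82 - 107)**2 = (-25)**2 = 625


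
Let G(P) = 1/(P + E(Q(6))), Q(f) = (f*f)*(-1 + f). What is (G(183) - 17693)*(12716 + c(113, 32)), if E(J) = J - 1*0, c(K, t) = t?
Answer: -81874769384/363 ≈ -2.2555e+8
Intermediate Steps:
Q(f) = f²*(-1 + f)
E(J) = J (E(J) = J + 0 = J)
G(P) = 1/(180 + P) (G(P) = 1/(P + 6²*(-1 + 6)) = 1/(P + 36*5) = 1/(P + 180) = 1/(180 + P))
(G(183) - 17693)*(12716 + c(113, 32)) = (1/(180 + 183) - 17693)*(12716 + 32) = (1/363 - 17693)*12748 = -6422558/363*12748 = -81874769384/363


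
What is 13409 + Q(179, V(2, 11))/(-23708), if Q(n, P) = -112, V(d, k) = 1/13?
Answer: 79475171/5927 ≈ 13409.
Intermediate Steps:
V(d, k) = 1/13
13409 + Q(179, V(2, 11))/(-23708) = 13409 - 112/(-23708) = 13409 - 112*(-1/23708) = 13409 + 28/5927 = 79475171/5927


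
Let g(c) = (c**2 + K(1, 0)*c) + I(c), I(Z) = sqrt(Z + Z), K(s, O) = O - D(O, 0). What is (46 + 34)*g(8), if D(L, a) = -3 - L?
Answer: 7360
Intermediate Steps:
K(s, O) = 3 + 2*O (K(s, O) = O - (-3 - O) = O + (3 + O) = 3 + 2*O)
I(Z) = sqrt(2)*sqrt(Z) (I(Z) = sqrt(2*Z) = sqrt(2)*sqrt(Z))
g(c) = c**2 + 3*c + sqrt(2)*sqrt(c) (g(c) = (c**2 + (3 + 2*0)*c) + sqrt(2)*sqrt(c) = (c**2 + (3 + 0)*c) + sqrt(2)*sqrt(c) = (c**2 + 3*c) + sqrt(2)*sqrt(c) = c**2 + 3*c + sqrt(2)*sqrt(c))
(46 + 34)*g(8) = (46 + 34)*(8**2 + 3*8 + sqrt(2)*sqrt(8)) = 80*(64 + 24 + sqrt(2)*(2*sqrt(2))) = 80*(64 + 24 + 4) = 80*92 = 7360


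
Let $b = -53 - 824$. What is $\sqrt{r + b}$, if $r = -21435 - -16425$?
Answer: $29 i \sqrt{7} \approx 76.727 i$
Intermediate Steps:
$r = -5010$ ($r = -21435 + 16425 = -5010$)
$b = -877$ ($b = -53 - 824 = -877$)
$\sqrt{r + b} = \sqrt{-5010 - 877} = \sqrt{-5887} = 29 i \sqrt{7}$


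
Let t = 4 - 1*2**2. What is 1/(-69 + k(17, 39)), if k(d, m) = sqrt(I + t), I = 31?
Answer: -69/4730 - sqrt(31)/4730 ≈ -0.015765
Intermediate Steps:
t = 0 (t = 4 - 1*4 = 4 - 4 = 0)
k(d, m) = sqrt(31) (k(d, m) = sqrt(31 + 0) = sqrt(31))
1/(-69 + k(17, 39)) = 1/(-69 + sqrt(31))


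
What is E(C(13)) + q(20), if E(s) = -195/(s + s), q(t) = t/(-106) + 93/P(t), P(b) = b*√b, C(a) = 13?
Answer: -815/106 + 93*√5/200 ≈ -6.6489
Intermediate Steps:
P(b) = b^(3/2)
q(t) = 93/t^(3/2) - t/106 (q(t) = t/(-106) + 93/(t^(3/2)) = t*(-1/106) + 93/t^(3/2) = -t/106 + 93/t^(3/2) = 93/t^(3/2) - t/106)
E(s) = -195/(2*s) (E(s) = -195*1/(2*s) = -195/(2*s))
E(C(13)) + q(20) = -195/2/13 + (93/20^(3/2) - 1/106*20) = -195/2*1/13 + (93*(√5/200) - 10/53) = -15/2 + (93*√5/200 - 10/53) = -15/2 + (-10/53 + 93*√5/200) = -815/106 + 93*√5/200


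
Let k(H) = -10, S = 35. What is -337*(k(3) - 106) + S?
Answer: 39127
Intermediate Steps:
-337*(k(3) - 106) + S = -337*(-10 - 106) + 35 = -337*(-116) + 35 = 39092 + 35 = 39127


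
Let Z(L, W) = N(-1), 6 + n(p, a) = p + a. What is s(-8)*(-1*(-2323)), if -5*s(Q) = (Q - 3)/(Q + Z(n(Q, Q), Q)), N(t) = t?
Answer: -25553/45 ≈ -567.84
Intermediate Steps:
n(p, a) = -6 + a + p (n(p, a) = -6 + (p + a) = -6 + (a + p) = -6 + a + p)
Z(L, W) = -1
s(Q) = -(-3 + Q)/(5*(-1 + Q)) (s(Q) = -(Q - 3)/(5*(Q - 1)) = -(-3 + Q)/(5*(-1 + Q)))
s(-8)*(-1*(-2323)) = ((3 - 1*(-8))/(5*(-1 - 8)))*(-1*(-2323)) = ((⅕)*(3 + 8)/(-9))*2323 = ((⅕)*(-⅑)*11)*2323 = -11/45*2323 = -25553/45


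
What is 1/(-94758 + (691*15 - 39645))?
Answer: -1/124038 ≈ -8.0621e-6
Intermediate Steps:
1/(-94758 + (691*15 - 39645)) = 1/(-94758 + (10365 - 39645)) = 1/(-94758 - 29280) = 1/(-124038) = -1/124038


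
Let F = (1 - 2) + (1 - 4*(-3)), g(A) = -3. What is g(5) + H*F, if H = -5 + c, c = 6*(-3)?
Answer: -279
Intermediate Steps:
c = -18
F = 12 (F = -1 + (1 + 12) = -1 + 13 = 12)
H = -23 (H = -5 - 18 = -23)
g(5) + H*F = -3 - 23*12 = -3 - 276 = -279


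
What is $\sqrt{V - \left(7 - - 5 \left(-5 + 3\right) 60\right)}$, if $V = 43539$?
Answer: $2 \sqrt{11033} \approx 210.08$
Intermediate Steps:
$\sqrt{V - \left(7 - - 5 \left(-5 + 3\right) 60\right)} = \sqrt{43539 - \left(7 - - 5 \left(-5 + 3\right) 60\right)} = \sqrt{43539 - \left(7 - \left(-5\right) \left(-2\right) 60\right)} = \sqrt{43539 + \left(10 \cdot 60 - 7\right)} = \sqrt{43539 + \left(600 - 7\right)} = \sqrt{43539 + 593} = \sqrt{44132} = 2 \sqrt{11033}$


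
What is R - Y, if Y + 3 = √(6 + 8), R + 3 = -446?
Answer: -446 - √14 ≈ -449.74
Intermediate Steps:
R = -449 (R = -3 - 446 = -449)
Y = -3 + √14 (Y = -3 + √(6 + 8) = -3 + √14 ≈ 0.74166)
R - Y = -449 - (-3 + √14) = -449 + (3 - √14) = -446 - √14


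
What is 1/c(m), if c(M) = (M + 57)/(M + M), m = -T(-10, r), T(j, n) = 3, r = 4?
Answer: -1/9 ≈ -0.11111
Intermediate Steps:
m = -3 (m = -1*3 = -3)
c(M) = (57 + M)/(2*M) (c(M) = (57 + M)/((2*M)) = (57 + M)*(1/(2*M)) = (57 + M)/(2*M))
1/c(m) = 1/((1/2)*(57 - 3)/(-3)) = 1/((1/2)*(-1/3)*54) = 1/(-9) = -1/9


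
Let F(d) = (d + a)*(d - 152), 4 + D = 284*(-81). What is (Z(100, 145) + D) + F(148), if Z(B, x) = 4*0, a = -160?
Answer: -22960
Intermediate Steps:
Z(B, x) = 0
D = -23008 (D = -4 + 284*(-81) = -4 - 23004 = -23008)
F(d) = (-160 + d)*(-152 + d) (F(d) = (d - 160)*(d - 152) = (-160 + d)*(-152 + d))
(Z(100, 145) + D) + F(148) = (0 - 23008) + (24320 + 148² - 312*148) = -23008 + (24320 + 21904 - 46176) = -23008 + 48 = -22960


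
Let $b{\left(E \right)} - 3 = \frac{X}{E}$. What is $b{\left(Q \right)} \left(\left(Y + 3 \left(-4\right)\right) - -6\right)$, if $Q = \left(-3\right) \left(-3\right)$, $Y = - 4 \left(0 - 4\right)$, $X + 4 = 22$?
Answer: $50$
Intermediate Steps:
$X = 18$ ($X = -4 + 22 = 18$)
$Y = 16$ ($Y = \left(-4\right) \left(-4\right) = 16$)
$Q = 9$
$b{\left(E \right)} = 3 + \frac{18}{E}$
$b{\left(Q \right)} \left(\left(Y + 3 \left(-4\right)\right) - -6\right) = \left(3 + \frac{18}{9}\right) \left(\left(16 + 3 \left(-4\right)\right) - -6\right) = \left(3 + 18 \cdot \frac{1}{9}\right) \left(\left(16 - 12\right) + 6\right) = \left(3 + 2\right) \left(4 + 6\right) = 5 \cdot 10 = 50$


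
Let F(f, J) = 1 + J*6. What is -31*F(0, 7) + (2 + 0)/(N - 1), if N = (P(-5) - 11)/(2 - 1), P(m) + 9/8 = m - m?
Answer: -139981/105 ≈ -1333.2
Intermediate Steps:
P(m) = -9/8 (P(m) = -9/8 + (m - m) = -9/8 + 0 = -9/8)
F(f, J) = 1 + 6*J
N = -97/8 (N = (-9/8 - 11)/(2 - 1) = -97/8/1 = -97/8*1 = -97/8 ≈ -12.125)
-31*F(0, 7) + (2 + 0)/(N - 1) = -31*(1 + 6*7) + (2 + 0)/(-97/8 - 1) = -31*(1 + 42) + 2/(-105/8) = -31*43 + 2*(-8/105) = -1333 - 16/105 = -139981/105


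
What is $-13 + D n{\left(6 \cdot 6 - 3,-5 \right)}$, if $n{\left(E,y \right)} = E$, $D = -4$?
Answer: $-145$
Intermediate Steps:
$-13 + D n{\left(6 \cdot 6 - 3,-5 \right)} = -13 - 4 \left(6 \cdot 6 - 3\right) = -13 - 4 \left(36 - 3\right) = -13 - 132 = -145$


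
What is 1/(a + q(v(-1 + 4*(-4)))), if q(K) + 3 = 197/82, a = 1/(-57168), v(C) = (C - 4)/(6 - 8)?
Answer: -2343888/1400657 ≈ -1.6734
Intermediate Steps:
v(C) = 2 - C/2 (v(C) = (-4 + C)/(-2) = (-4 + C)*(-½) = 2 - C/2)
a = -1/57168 ≈ -1.7492e-5
q(K) = -49/82 (q(K) = -3 + 197/82 = -49/82)
1/(a + q(v(-1 + 4*(-4)))) = 1/(-1/57168 - 49/82) = 1/(-1400657/2343888) = -2343888/1400657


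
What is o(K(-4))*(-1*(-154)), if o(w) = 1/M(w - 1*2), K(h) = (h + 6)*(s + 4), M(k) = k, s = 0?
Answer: 77/3 ≈ 25.667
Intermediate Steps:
K(h) = 24 + 4*h (K(h) = (h + 6)*(0 + 4) = (6 + h)*4 = 24 + 4*h)
o(w) = 1/(-2 + w) (o(w) = 1/(w - 1*2) = 1/(w - 2) = 1/(-2 + w))
o(K(-4))*(-1*(-154)) = (-1*(-154))/(-2 + (24 + 4*(-4))) = 154/(-2 + (24 - 16)) = 154/(-2 + 8) = 154/6 = (⅙)*154 = 77/3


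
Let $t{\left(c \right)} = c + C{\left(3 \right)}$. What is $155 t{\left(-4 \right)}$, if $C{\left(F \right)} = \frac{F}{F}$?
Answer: $-465$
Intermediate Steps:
$C{\left(F \right)} = 1$
$t{\left(c \right)} = 1 + c$ ($t{\left(c \right)} = c + 1 = 1 + c$)
$155 t{\left(-4 \right)} = 155 \left(1 - 4\right) = 155 \left(-3\right) = -465$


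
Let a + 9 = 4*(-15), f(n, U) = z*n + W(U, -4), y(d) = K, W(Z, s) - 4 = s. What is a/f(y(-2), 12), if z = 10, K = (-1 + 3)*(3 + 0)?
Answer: -23/20 ≈ -1.1500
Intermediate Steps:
W(Z, s) = 4 + s
K = 6 (K = 2*3 = 6)
y(d) = 6
f(n, U) = 10*n (f(n, U) = 10*n + (4 - 4) = 10*n + 0 = 10*n)
a = -69 (a = -9 + 4*(-15) = -9 - 60 = -69)
a/f(y(-2), 12) = -69/(10*6) = -69/60 = -69*1/60 = -23/20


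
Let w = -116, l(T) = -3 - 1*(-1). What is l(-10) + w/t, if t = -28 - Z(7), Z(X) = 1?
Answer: 2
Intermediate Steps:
l(T) = -2 (l(T) = -3 + 1 = -2)
t = -29 (t = -28 - 1*1 = -28 - 1 = -29)
l(-10) + w/t = -2 - 116/(-29) = -2 - 1/29*(-116) = -2 + 4 = 2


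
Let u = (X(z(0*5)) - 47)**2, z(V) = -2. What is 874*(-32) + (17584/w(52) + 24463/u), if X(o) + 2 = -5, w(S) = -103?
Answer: -8448888119/300348 ≈ -28130.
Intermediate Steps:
X(o) = -7 (X(o) = -2 - 5 = -7)
u = 2916 (u = (-7 - 47)**2 = (-54)**2 = 2916)
874*(-32) + (17584/w(52) + 24463/u) = 874*(-32) + (17584/(-103) + 24463/2916) = -27968 + (17584*(-1/103) + 24463*(1/2916)) = -27968 + (-17584/103 + 24463/2916) = -27968 - 48755255/300348 = -8448888119/300348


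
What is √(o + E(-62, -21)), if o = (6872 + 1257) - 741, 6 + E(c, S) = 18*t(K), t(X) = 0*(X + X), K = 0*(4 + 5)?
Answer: √7382 ≈ 85.919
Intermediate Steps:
K = 0 (K = 0*9 = 0)
t(X) = 0 (t(X) = 0*(2*X) = 0)
E(c, S) = -6 (E(c, S) = -6 + 18*0 = -6 + 0 = -6)
o = 7388 (o = 8129 - 741 = 7388)
√(o + E(-62, -21)) = √(7388 - 6) = √7382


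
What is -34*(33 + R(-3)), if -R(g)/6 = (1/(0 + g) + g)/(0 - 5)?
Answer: -986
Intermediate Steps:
R(g) = 6*g/5 + 6/(5*g) (R(g) = -6*(1/(0 + g) + g)/(0 - 5) = -6*(1/g + g)/(-5) = -6*(g + 1/g)*(-1)/5 = -6*(-g/5 - 1/(5*g)) = 6*g/5 + 6/(5*g))
-34*(33 + R(-3)) = -34*(33 + (6/5)*(1 + (-3)²)/(-3)) = -34*(33 + (6/5)*(-⅓)*(1 + 9)) = -34*(33 + (6/5)*(-⅓)*10) = -34*(33 - 4) = -34*29 = -986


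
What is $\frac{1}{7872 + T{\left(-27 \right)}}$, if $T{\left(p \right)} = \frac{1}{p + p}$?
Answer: $\frac{54}{425087} \approx 0.00012703$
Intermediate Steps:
$T{\left(p \right)} = \frac{1}{2 p}$
$\frac{1}{7872 + T{\left(-27 \right)}} = \frac{1}{7872 + \frac{1}{2 \left(-27\right)}} = \frac{1}{7872 + \frac{1}{2} \left(- \frac{1}{27}\right)} = \frac{1}{7872 - \frac{1}{54}} = \frac{1}{\frac{425087}{54}} = \frac{54}{425087}$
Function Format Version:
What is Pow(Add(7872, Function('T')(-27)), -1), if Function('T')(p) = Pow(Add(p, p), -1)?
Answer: Rational(54, 425087) ≈ 0.00012703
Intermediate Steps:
Function('T')(p) = Mul(Rational(1, 2), Pow(p, -1)) (Function('T')(p) = Pow(Mul(2, p), -1) = Mul(Rational(1, 2), Pow(p, -1)))
Pow(Add(7872, Function('T')(-27)), -1) = Pow(Add(7872, Mul(Rational(1, 2), Pow(-27, -1))), -1) = Pow(Add(7872, Mul(Rational(1, 2), Rational(-1, 27))), -1) = Pow(Add(7872, Rational(-1, 54)), -1) = Pow(Rational(425087, 54), -1) = Rational(54, 425087)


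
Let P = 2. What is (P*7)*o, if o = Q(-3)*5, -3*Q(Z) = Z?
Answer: 70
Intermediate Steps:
Q(Z) = -Z/3
o = 5 (o = -⅓*(-3)*5 = 1*5 = 5)
(P*7)*o = (2*7)*5 = 14*5 = 70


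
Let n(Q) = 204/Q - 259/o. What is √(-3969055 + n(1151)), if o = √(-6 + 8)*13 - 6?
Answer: √(31548903666047 - 68356701377263*√2)/(1151*√(-6 + 13*√2)) ≈ 1992.3*I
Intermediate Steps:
o = -6 + 13*√2 (o = √2*13 - 6 = 13*√2 - 6 = -6 + 13*√2 ≈ 12.385)
n(Q) = -259/(-6 + 13*√2) + 204/Q (n(Q) = 204/Q - 259/(-6 + 13*√2) = -259/(-6 + 13*√2) + 204/Q)
√(-3969055 + n(1151)) = √(-3969055 + (204/1151 + 259/(6 - 13*√2))) = √(-4568382101/1151 + 259/(6 - 13*√2))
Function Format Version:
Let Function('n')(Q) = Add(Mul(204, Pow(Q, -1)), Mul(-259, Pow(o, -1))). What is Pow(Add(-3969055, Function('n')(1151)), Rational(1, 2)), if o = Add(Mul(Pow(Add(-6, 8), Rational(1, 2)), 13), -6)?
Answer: Mul(Rational(1, 1151), Pow(Add(-6, Mul(13, Pow(2, Rational(1, 2)))), Rational(-1, 2)), Pow(Add(31548903666047, Mul(-68356701377263, Pow(2, Rational(1, 2)))), Rational(1, 2))) ≈ Mul(1992.3, I)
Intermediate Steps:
o = Add(-6, Mul(13, Pow(2, Rational(1, 2)))) (o = Add(Mul(Pow(2, Rational(1, 2)), 13), -6) = Add(Mul(13, Pow(2, Rational(1, 2))), -6) = Add(-6, Mul(13, Pow(2, Rational(1, 2)))) ≈ 12.385)
Function('n')(Q) = Add(Mul(-259, Pow(Add(-6, Mul(13, Pow(2, Rational(1, 2)))), -1)), Mul(204, Pow(Q, -1))) (Function('n')(Q) = Add(Mul(204, Pow(Q, -1)), Mul(-259, Pow(Add(-6, Mul(13, Pow(2, Rational(1, 2)))), -1))) = Add(Mul(-259, Pow(Add(-6, Mul(13, Pow(2, Rational(1, 2)))), -1)), Mul(204, Pow(Q, -1))))
Pow(Add(-3969055, Function('n')(1151)), Rational(1, 2)) = Pow(Add(-3969055, Add(Mul(204, Pow(1151, -1)), Mul(259, Pow(Add(6, Mul(-13, Pow(2, Rational(1, 2)))), -1)))), Rational(1, 2)) = Pow(Add(-3969055, Add(Mul(204, Rational(1, 1151)), Mul(259, Pow(Add(6, Mul(-13, Pow(2, Rational(1, 2)))), -1)))), Rational(1, 2)) = Pow(Add(-3969055, Add(Rational(204, 1151), Mul(259, Pow(Add(6, Mul(-13, Pow(2, Rational(1, 2)))), -1)))), Rational(1, 2)) = Pow(Add(Rational(-4568382101, 1151), Mul(259, Pow(Add(6, Mul(-13, Pow(2, Rational(1, 2)))), -1))), Rational(1, 2))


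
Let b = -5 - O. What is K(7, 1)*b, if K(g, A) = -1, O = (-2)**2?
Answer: 9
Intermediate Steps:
O = 4
b = -9 (b = -5 - 1*4 = -5 - 4 = -9)
K(7, 1)*b = -1*(-9) = 9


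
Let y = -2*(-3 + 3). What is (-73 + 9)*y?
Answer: 0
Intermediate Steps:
y = 0 (y = -2*0 = 0)
(-73 + 9)*y = (-73 + 9)*0 = -64*0 = 0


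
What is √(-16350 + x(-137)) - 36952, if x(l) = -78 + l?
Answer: -36952 + I*√16565 ≈ -36952.0 + 128.71*I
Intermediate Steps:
√(-16350 + x(-137)) - 36952 = √(-16350 + (-78 - 137)) - 36952 = √(-16350 - 215) - 36952 = √(-16565) - 36952 = I*√16565 - 36952 = -36952 + I*√16565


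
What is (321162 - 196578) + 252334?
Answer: 376918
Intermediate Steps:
(321162 - 196578) + 252334 = 124584 + 252334 = 376918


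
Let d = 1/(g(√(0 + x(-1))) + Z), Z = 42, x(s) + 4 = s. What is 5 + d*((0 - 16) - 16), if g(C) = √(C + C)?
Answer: (178 + 5*5^(¼)*(1 + I))/(42 + √2*5^(¼)*√I) ≈ 4.2652 + 0.025264*I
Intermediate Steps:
x(s) = -4 + s
g(C) = √2*√C (g(C) = √(2*C) = √2*√C)
d = 1/(42 + √2*5^(¼)*√I) (d = 1/(√2*√(√(0 + (-4 - 1))) + 42) = 1/(√2*√(√(0 - 5)) + 42) = 1/(√2*√(√(-5)) + 42) = 1/(√2*√(I*√5) + 42) = 1/(√2*(5^(¼)*√I) + 42) = 1/(√2*5^(¼)*√I + 42) = 1/(42 + √2*5^(¼)*√I) ≈ 0.022964 - 0.00078949*I)
5 + d*((0 - 16) - 16) = 5 + ((0 - 16) - 16)/(42 + √2*5^(¼)*√I) = 5 + (-16 - 16)/(42 + √2*5^(¼)*√I) = 5 - 32/(42 + √2*5^(¼)*√I)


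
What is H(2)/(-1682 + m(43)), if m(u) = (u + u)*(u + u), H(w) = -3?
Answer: -3/5714 ≈ -0.00052503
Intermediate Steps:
m(u) = 4*u² (m(u) = (2*u)*(2*u) = 4*u²)
H(2)/(-1682 + m(43)) = -3/(-1682 + 4*43²) = -3/(-1682 + 4*1849) = -3/(-1682 + 7396) = -3/5714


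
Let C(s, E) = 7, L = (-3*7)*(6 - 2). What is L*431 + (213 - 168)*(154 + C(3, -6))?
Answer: -28959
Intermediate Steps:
L = -84 (L = -21*4 = -84)
L*431 + (213 - 168)*(154 + C(3, -6)) = -84*431 + (213 - 168)*(154 + 7) = -36204 + 45*161 = -36204 + 7245 = -28959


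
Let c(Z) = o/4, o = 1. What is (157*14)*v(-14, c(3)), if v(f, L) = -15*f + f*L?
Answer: 453887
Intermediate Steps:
c(Z) = 1/4
v(f, L) = -15*f + L*f
(157*14)*v(-14, c(3)) = (157*14)*(-14*(-15 + 1/4)) = 2198*(-14*(-59/4)) = 2198*(413/2) = 453887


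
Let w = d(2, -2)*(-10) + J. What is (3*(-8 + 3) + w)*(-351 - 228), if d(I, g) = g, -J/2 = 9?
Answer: 7527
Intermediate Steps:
J = -18 (J = -2*9 = -18)
w = 2 (w = -2*(-10) - 18 = 20 - 18 = 2)
(3*(-8 + 3) + w)*(-351 - 228) = (3*(-8 + 3) + 2)*(-351 - 228) = (3*(-5) + 2)*(-579) = (-15 + 2)*(-579) = -13*(-579) = 7527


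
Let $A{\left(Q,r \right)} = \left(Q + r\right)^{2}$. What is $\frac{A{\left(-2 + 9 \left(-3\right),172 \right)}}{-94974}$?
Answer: $- \frac{1859}{8634} \approx -0.21531$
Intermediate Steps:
$\frac{A{\left(-2 + 9 \left(-3\right),172 \right)}}{-94974} = \frac{\left(\left(-2 + 9 \left(-3\right)\right) + 172\right)^{2}}{-94974} = \left(\left(-2 - 27\right) + 172\right)^{2} \left(- \frac{1}{94974}\right) = \left(-29 + 172\right)^{2} \left(- \frac{1}{94974}\right) = 143^{2} \left(- \frac{1}{94974}\right) = 20449 \left(- \frac{1}{94974}\right) = - \frac{1859}{8634}$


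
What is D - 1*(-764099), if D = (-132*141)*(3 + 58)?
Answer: -371233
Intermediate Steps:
D = -1135332 (D = -18612*61 = -1135332)
D - 1*(-764099) = -1135332 - 1*(-764099) = -1135332 + 764099 = -371233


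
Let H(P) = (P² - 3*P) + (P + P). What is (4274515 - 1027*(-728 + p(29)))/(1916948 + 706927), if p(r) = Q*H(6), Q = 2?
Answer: 1653517/874625 ≈ 1.8905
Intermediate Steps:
H(P) = P² - P (H(P) = (P² - 3*P) + 2*P = P² - P)
p(r) = 60 (p(r) = 2*(6*(-1 + 6)) = 2*(6*5) = 2*30 = 60)
(4274515 - 1027*(-728 + p(29)))/(1916948 + 706927) = (4274515 - 1027*(-728 + 60))/(1916948 + 706927) = (4274515 - 1027*(-668))/2623875 = (4274515 + 686036)*(1/2623875) = 4960551*(1/2623875) = 1653517/874625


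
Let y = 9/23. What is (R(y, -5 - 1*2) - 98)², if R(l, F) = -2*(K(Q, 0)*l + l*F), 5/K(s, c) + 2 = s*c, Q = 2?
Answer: 4338889/529 ≈ 8202.1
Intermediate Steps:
K(s, c) = 5/(-2 + c*s) (K(s, c) = 5/(-2 + s*c) = 5/(-2 + c*s))
y = 9/23 (y = 9*(1/23) = 9/23 ≈ 0.39130)
R(l, F) = 5*l - 2*F*l (R(l, F) = -2*((5/(-2 + 0*2))*l + l*F) = -2*((5/(-2 + 0))*l + F*l) = -2*((5/(-2))*l + F*l) = -2*((5*(-½))*l + F*l) = -2*(-5*l/2 + F*l) = 5*l - 2*F*l)
(R(y, -5 - 1*2) - 98)² = (9*(5 - 2*(-5 - 1*2))/23 - 98)² = (9*(5 - 2*(-5 - 2))/23 - 98)² = (9*(5 - 2*(-7))/23 - 98)² = (9*(5 + 14)/23 - 98)² = ((9/23)*19 - 98)² = (171/23 - 98)² = (-2083/23)² = 4338889/529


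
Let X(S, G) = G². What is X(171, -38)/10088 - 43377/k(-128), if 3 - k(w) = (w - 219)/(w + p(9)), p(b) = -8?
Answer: -14877941963/153842 ≈ -96709.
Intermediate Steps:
k(w) = 3 - (-219 + w)/(-8 + w) (k(w) = 3 - (w - 219)/(w - 8) = 3 - (-219 + w)/(-8 + w))
X(171, -38)/10088 - 43377/k(-128) = (-38)²/10088 - 43377*(-8 - 128)/(195 + 2*(-128)) = 1444*(1/10088) - 43377*(-136/(195 - 256)) = 361/2522 - 43377/((-1/136*(-61))) = 361/2522 - 43377/61/136 = 361/2522 - 43377*136/61 = 361/2522 - 5899272/61 = -14877941963/153842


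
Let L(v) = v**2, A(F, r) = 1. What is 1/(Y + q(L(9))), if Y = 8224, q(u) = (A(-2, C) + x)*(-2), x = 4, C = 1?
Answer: 1/8214 ≈ 0.00012174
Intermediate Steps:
q(u) = -10 (q(u) = (1 + 4)*(-2) = 5*(-2) = -10)
1/(Y + q(L(9))) = 1/(8224 - 10) = 1/8214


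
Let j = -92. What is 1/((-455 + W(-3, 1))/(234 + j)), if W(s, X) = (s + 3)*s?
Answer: -142/455 ≈ -0.31209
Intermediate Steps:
W(s, X) = s*(3 + s) (W(s, X) = (3 + s)*s = s*(3 + s))
1/((-455 + W(-3, 1))/(234 + j)) = 1/((-455 - 3*(3 - 3))/(234 - 92)) = 1/((-455 - 3*0)/142) = 1/((-455 + 0)*(1/142)) = 1/(-455*1/142) = 1/(-455/142) = -142/455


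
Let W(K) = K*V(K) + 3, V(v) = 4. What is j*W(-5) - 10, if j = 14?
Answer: -248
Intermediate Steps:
W(K) = 3 + 4*K (W(K) = K*4 + 3 = 4*K + 3 = 3 + 4*K)
j*W(-5) - 10 = 14*(3 + 4*(-5)) - 10 = 14*(3 - 20) - 10 = 14*(-17) - 10 = -238 - 10 = -248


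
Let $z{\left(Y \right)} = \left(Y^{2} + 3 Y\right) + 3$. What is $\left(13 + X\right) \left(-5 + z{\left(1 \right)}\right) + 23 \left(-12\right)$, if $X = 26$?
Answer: $-198$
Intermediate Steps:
$z{\left(Y \right)} = 3 + Y^{2} + 3 Y$
$\left(13 + X\right) \left(-5 + z{\left(1 \right)}\right) + 23 \left(-12\right) = \left(13 + 26\right) \left(-5 + \left(3 + 1^{2} + 3 \cdot 1\right)\right) + 23 \left(-12\right) = 39 \left(-5 + \left(3 + 1 + 3\right)\right) - 276 = 39 \left(-5 + 7\right) - 276 = 39 \cdot 2 - 276 = 78 - 276 = -198$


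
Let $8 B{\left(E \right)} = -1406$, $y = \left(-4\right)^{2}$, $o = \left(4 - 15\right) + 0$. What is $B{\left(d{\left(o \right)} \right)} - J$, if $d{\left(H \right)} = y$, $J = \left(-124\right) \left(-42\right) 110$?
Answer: $- \frac{2292223}{4} \approx -5.7306 \cdot 10^{5}$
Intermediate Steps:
$J = 572880$ ($J = 5208 \cdot 110 = 572880$)
$o = -11$ ($o = -11 + 0 = -11$)
$y = 16$
$d{\left(H \right)} = 16$
$B{\left(E \right)} = - \frac{703}{4}$ ($B{\left(E \right)} = \frac{1}{8} \left(-1406\right) = - \frac{703}{4}$)
$B{\left(d{\left(o \right)} \right)} - J = - \frac{703}{4} - 572880 = - \frac{2292223}{4}$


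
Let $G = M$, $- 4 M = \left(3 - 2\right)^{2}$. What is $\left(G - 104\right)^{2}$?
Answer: $\frac{173889}{16} \approx 10868.0$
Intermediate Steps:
$M = - \frac{1}{4}$ ($M = - \frac{\left(3 - 2\right)^{2}}{4} = - \frac{1^{2}}{4} = \left(- \frac{1}{4}\right) 1 = - \frac{1}{4} \approx -0.25$)
$G = - \frac{1}{4} \approx -0.25$
$\left(G - 104\right)^{2} = \left(- \frac{1}{4} - 104\right)^{2} = \left(- \frac{417}{4}\right)^{2} = \frac{173889}{16}$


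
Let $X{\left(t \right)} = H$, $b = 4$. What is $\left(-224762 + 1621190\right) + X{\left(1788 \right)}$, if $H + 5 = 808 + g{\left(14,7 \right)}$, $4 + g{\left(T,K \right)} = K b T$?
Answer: $1397619$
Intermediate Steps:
$g{\left(T,K \right)} = -4 + 4 K T$ ($g{\left(T,K \right)} = -4 + K 4 T = -4 + 4 K T$)
$H = 1191$ ($H = -5 + \left(808 - \left(4 - 392\right)\right) = -5 + \left(808 + \left(-4 + 392\right)\right) = -5 + \left(808 + 388\right) = -5 + 1196 = 1191$)
$X{\left(t \right)} = 1191$
$\left(-224762 + 1621190\right) + X{\left(1788 \right)} = \left(-224762 + 1621190\right) + 1191 = 1396428 + 1191 = 1397619$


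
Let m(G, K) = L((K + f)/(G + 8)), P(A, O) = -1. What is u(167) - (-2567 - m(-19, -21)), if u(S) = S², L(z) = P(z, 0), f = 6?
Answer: 30455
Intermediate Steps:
L(z) = -1
m(G, K) = -1
u(167) - (-2567 - m(-19, -21)) = 167² - (-2567 - 1*(-1)) = 27889 - (-2567 + 1) = 27889 - 1*(-2566) = 27889 + 2566 = 30455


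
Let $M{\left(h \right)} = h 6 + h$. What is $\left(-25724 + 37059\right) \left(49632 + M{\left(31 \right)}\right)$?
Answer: $565038415$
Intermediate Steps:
$M{\left(h \right)} = 7 h$ ($M{\left(h \right)} = 6 h + h = 7 h$)
$\left(-25724 + 37059\right) \left(49632 + M{\left(31 \right)}\right) = \left(-25724 + 37059\right) \left(49632 + 7 \cdot 31\right) = 11335 \left(49632 + 217\right) = 11335 \cdot 49849 = 565038415$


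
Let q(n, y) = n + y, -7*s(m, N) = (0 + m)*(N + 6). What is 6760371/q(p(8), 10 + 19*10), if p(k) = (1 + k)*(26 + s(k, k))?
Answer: 6760371/290 ≈ 23312.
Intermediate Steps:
s(m, N) = -m*(6 + N)/7 (s(m, N) = -(0 + m)*(N + 6)/7 = -m*(6 + N)/7)
p(k) = (1 + k)*(26 - k*(6 + k)/7)
6760371/q(p(8), 10 + 19*10) = 6760371/((26 - 1*8² - ⅐*8³ + (176/7)*8) + (10 + 19*10)) = 6760371/((26 - 1*64 - ⅐*512 + 1408/7) + (10 + 190)) = 6760371/((26 - 64 - 512/7 + 1408/7) + 200) = 6760371/(90 + 200) = 6760371/290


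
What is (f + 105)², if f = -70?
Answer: 1225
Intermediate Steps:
(f + 105)² = (-70 + 105)² = 35² = 1225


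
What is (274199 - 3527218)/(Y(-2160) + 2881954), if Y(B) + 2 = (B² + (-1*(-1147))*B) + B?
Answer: -3253019/5067872 ≈ -0.64189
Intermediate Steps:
Y(B) = -2 + B² + 1148*B (Y(B) = -2 + ((B² + (-1*(-1147))*B) + B) = -2 + ((B² + 1147*B) + B) = -2 + (B² + 1148*B) = -2 + B² + 1148*B)
(274199 - 3527218)/(Y(-2160) + 2881954) = (274199 - 3527218)/((-2 + (-2160)² + 1148*(-2160)) + 2881954) = -3253019/((-2 + 4665600 - 2479680) + 2881954) = -3253019/(2185918 + 2881954) = -3253019/5067872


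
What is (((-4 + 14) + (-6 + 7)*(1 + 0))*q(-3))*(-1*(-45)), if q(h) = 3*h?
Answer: -4455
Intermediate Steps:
(((-4 + 14) + (-6 + 7)*(1 + 0))*q(-3))*(-1*(-45)) = (((-4 + 14) + (-6 + 7)*(1 + 0))*(3*(-3)))*(-1*(-45)) = ((10 + 1*1)*(-9))*45 = ((10 + 1)*(-9))*45 = (11*(-9))*45 = -99*45 = -4455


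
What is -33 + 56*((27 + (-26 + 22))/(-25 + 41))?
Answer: 95/2 ≈ 47.500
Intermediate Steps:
-33 + 56*((27 + (-26 + 22))/(-25 + 41)) = -33 + 56*((27 - 4)/16) = -33 + 56*(23*(1/16)) = -33 + 56*(23/16) = -33 + 161/2 = 95/2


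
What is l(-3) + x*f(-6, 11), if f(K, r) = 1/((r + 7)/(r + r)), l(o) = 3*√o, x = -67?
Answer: -737/9 + 3*I*√3 ≈ -81.889 + 5.1962*I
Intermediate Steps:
f(K, r) = 2*r/(7 + r) (f(K, r) = 1/((7 + r)/((2*r))) = 1/((7 + r)*(1/(2*r))) = 1/((7 + r)/(2*r)) = 2*r/(7 + r))
l(-3) + x*f(-6, 11) = 3*√(-3) - 134*11/(7 + 11) = 3*(I*√3) - 134*11/18 = 3*I*√3 - 134*11/18 = 3*I*√3 - 67*11/9 = 3*I*√3 - 737/9 = -737/9 + 3*I*√3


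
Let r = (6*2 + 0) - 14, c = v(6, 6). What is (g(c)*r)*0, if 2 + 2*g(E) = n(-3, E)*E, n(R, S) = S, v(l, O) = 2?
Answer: 0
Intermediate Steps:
c = 2
g(E) = -1 + E**2/2 (g(E) = -1 + (E*E)/2 = -1 + E**2/2)
r = -2 (r = (12 + 0) - 14 = 12 - 14 = -2)
(g(c)*r)*0 = ((-1 + (1/2)*2**2)*(-2))*0 = ((-1 + (1/2)*4)*(-2))*0 = ((-1 + 2)*(-2))*0 = (1*(-2))*0 = -2*0 = 0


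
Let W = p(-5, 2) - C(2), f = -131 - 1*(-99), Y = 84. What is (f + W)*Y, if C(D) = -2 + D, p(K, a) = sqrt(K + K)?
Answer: -2688 + 84*I*sqrt(10) ≈ -2688.0 + 265.63*I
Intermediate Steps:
p(K, a) = sqrt(2)*sqrt(K) (p(K, a) = sqrt(2*K) = sqrt(2)*sqrt(K))
f = -32 (f = -131 + 99 = -32)
W = I*sqrt(10) (W = sqrt(2)*sqrt(-5) - (-2 + 2) = sqrt(2)*(I*sqrt(5)) - 1*0 = I*sqrt(10) + 0 = I*sqrt(10) ≈ 3.1623*I)
(f + W)*Y = (-32 + I*sqrt(10))*84 = -2688 + 84*I*sqrt(10)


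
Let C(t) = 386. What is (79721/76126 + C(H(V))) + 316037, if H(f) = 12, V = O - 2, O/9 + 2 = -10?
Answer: 24088097019/76126 ≈ 3.1642e+5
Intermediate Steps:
O = -108 (O = -18 + 9*(-10) = -18 - 90 = -108)
V = -110 (V = -108 - 2 = -110)
(79721/76126 + C(H(V))) + 316037 = (79721/76126 + 386) + 316037 = 29464357/76126 + 316037 = 24088097019/76126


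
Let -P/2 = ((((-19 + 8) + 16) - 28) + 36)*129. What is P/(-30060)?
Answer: 559/5010 ≈ 0.11158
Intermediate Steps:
P = -3354 (P = -2*((((-19 + 8) + 16) - 28) + 36)*129 = -2*(((-11 + 16) - 28) + 36)*129 = -2*((5 - 28) + 36)*129 = -2*(-23 + 36)*129 = -26*129 = -2*1677 = -3354)
P/(-30060) = -3354/(-30060) = -3354*(-1/30060) = 559/5010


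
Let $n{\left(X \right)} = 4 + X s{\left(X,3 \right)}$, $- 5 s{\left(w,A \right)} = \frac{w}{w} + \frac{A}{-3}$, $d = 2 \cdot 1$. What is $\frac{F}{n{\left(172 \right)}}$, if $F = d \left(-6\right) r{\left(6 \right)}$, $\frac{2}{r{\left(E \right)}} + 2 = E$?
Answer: $- \frac{3}{2} \approx -1.5$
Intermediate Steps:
$d = 2$
$s{\left(w,A \right)} = - \frac{1}{5} + \frac{A}{15}$ ($s{\left(w,A \right)} = - \frac{\frac{w}{w} + \frac{A}{-3}}{5} = - \frac{1 + A \left(- \frac{1}{3}\right)}{5} = - \frac{1 - \frac{A}{3}}{5} = - \frac{1}{5} + \frac{A}{15}$)
$r{\left(E \right)} = \frac{2}{-2 + E}$
$n{\left(X \right)} = 4$ ($n{\left(X \right)} = 4 + X \left(- \frac{1}{5} + \frac{1}{15} \cdot 3\right) = 4 + X \left(- \frac{1}{5} + \frac{1}{5}\right) = 4 + X 0 = 4 + 0 = 4$)
$F = -6$ ($F = 2 \left(-6\right) \frac{2}{-2 + 6} = - 12 \cdot \frac{2}{4} = - 12 \cdot 2 \cdot \frac{1}{4} = \left(-12\right) \frac{1}{2} = -6$)
$\frac{F}{n{\left(172 \right)}} = - \frac{6}{4} = \left(-6\right) \frac{1}{4} = - \frac{3}{2}$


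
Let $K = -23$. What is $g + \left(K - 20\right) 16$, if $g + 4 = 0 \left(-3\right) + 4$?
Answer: $-688$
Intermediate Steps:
$g = 0$ ($g = -4 + \left(0 \left(-3\right) + 4\right) = -4 + \left(0 + 4\right) = -4 + 4 = 0$)
$g + \left(K - 20\right) 16 = 0 + \left(-23 - 20\right) 16 = 0 - 688 = -688$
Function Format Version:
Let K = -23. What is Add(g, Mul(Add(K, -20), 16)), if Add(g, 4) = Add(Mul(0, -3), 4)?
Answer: -688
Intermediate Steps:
g = 0 (g = Add(-4, Add(Mul(0, -3), 4)) = Add(-4, Add(0, 4)) = Add(-4, 4) = 0)
Add(g, Mul(Add(K, -20), 16)) = Add(0, Mul(Add(-23, -20), 16)) = Add(0, Mul(-43, 16)) = Add(0, -688) = -688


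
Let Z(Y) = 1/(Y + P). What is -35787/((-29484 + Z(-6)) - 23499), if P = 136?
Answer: 4652310/6887789 ≈ 0.67544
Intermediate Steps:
Z(Y) = 1/(136 + Y) (Z(Y) = 1/(Y + 136) = 1/(136 + Y))
-35787/((-29484 + Z(-6)) - 23499) = -35787/((-29484 + 1/(136 - 6)) - 23499) = -35787/((-29484 + 1/130) - 23499) = -35787/(-3832919/130 - 23499) = -35787/(-6887789/130) = -35787*(-130/6887789) = 4652310/6887789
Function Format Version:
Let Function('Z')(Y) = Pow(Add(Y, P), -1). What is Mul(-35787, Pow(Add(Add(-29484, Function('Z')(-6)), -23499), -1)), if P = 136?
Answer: Rational(4652310, 6887789) ≈ 0.67544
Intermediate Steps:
Function('Z')(Y) = Pow(Add(136, Y), -1) (Function('Z')(Y) = Pow(Add(Y, 136), -1) = Pow(Add(136, Y), -1))
Mul(-35787, Pow(Add(Add(-29484, Function('Z')(-6)), -23499), -1)) = Mul(-35787, Pow(Add(Add(-29484, Pow(Add(136, -6), -1)), -23499), -1)) = Mul(-35787, Pow(Add(Add(-29484, Pow(130, -1)), -23499), -1)) = Mul(-35787, Pow(Add(Add(-29484, Rational(1, 130)), -23499), -1)) = Mul(-35787, Pow(Add(Rational(-3832919, 130), -23499), -1)) = Mul(-35787, Pow(Rational(-6887789, 130), -1)) = Mul(-35787, Rational(-130, 6887789)) = Rational(4652310, 6887789)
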